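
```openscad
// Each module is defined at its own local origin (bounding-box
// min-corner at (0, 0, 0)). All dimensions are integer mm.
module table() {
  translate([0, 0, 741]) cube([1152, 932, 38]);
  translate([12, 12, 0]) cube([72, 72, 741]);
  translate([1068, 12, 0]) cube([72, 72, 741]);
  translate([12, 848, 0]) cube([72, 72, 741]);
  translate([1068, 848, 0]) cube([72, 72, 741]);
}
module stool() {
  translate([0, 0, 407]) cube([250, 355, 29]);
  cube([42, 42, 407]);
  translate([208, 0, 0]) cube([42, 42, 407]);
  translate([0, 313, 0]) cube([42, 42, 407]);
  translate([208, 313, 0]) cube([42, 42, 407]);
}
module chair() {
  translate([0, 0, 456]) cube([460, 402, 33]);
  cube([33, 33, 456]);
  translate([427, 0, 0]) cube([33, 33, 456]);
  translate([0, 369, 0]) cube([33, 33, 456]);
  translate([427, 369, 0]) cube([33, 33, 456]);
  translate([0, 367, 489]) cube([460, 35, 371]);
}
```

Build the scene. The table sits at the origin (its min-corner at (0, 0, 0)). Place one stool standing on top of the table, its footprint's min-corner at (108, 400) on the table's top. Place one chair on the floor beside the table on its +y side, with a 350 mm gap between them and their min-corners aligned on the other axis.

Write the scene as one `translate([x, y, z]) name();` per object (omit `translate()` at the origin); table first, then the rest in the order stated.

table();
translate([108, 400, 779]) stool();
translate([0, 1282, 0]) chair();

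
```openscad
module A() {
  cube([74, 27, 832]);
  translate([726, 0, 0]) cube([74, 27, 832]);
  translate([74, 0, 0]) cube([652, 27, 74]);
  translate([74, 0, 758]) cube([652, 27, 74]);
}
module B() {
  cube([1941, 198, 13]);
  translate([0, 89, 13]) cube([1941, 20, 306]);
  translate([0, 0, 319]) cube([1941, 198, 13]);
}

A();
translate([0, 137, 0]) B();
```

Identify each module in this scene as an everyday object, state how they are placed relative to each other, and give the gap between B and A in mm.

The I-beam's nearest face is 110 mm from the picture frame's +y face.

A is a picture frame. B is an I-beam. The I-beam is on the floor beside the picture frame on its +y side. The gap between the I-beam and the picture frame is 110 mm.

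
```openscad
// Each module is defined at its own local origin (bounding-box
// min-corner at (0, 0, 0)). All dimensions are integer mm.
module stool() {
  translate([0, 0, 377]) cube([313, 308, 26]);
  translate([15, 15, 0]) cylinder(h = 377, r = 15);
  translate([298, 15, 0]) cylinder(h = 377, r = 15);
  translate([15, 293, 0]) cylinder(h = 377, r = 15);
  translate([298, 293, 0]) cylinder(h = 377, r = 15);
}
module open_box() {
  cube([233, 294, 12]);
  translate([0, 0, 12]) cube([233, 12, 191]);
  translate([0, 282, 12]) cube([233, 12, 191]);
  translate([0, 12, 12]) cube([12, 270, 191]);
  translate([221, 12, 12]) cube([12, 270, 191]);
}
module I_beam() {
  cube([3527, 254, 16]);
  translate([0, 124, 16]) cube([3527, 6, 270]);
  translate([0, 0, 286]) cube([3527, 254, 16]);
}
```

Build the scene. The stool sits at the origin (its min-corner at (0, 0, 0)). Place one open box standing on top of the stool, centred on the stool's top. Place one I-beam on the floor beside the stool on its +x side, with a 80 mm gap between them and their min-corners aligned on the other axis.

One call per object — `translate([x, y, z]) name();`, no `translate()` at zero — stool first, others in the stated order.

stool();
translate([40, 7, 403]) open_box();
translate([393, 0, 0]) I_beam();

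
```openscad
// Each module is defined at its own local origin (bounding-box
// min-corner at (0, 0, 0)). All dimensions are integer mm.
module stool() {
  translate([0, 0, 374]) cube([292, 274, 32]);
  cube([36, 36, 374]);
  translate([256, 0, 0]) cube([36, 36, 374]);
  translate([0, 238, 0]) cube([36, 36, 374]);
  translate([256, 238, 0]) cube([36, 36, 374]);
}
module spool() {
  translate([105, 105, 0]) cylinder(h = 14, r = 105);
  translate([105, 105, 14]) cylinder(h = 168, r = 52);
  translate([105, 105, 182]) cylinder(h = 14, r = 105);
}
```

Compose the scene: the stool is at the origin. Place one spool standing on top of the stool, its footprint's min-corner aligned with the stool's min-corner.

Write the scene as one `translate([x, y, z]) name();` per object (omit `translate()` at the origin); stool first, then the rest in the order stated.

stool();
translate([0, 0, 406]) spool();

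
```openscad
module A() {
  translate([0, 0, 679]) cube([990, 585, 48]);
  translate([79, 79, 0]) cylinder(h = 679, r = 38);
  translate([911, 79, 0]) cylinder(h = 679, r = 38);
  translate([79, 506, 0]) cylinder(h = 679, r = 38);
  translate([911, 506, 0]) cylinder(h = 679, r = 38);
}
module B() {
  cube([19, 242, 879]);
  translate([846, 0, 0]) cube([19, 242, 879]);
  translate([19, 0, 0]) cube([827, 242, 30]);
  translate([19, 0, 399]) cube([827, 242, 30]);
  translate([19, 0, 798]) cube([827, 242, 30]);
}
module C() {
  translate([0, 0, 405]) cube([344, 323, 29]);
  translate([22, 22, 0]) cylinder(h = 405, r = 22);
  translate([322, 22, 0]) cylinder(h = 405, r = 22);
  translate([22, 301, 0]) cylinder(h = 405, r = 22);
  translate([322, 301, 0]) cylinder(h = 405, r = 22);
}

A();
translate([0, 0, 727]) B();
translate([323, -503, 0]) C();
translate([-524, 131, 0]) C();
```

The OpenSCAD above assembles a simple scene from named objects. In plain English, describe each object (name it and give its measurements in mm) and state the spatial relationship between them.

A is a rectangular dining table. The top is 990×585×48 mm with its upper surface at z = 727 mm. It stands on four round legs of 76 mm diameter, each leg's bounding box inset 41 mm from the nearest pair of top edges, running from the floor to the underside of the top.

B is a bookshelf 865 mm wide overall, 242 mm deep and 879 mm tall. The two sides are 19 mm thick vertical panels. 3 horizontal shelves of 30 mm thickness span between the inner faces of the sides; the lowest shelf sits on the floor and shelves are stacked with a clear vertical gap of 369 mm between each pair.

C is a simple wooden stool: a rectangular seat 344 mm (x) by 323 mm (y), 29 mm thick, top face at z = 434 mm, on four round legs, each 44 mm in diameter. The legs rest on z = 0, each leg's axis is inset half a diameter from the nearest pair of seat edges (so the leg's bounding box is flush with the corner).

The bookshelf is on top of the table. Two stools sit around the table at the −y, −x sides.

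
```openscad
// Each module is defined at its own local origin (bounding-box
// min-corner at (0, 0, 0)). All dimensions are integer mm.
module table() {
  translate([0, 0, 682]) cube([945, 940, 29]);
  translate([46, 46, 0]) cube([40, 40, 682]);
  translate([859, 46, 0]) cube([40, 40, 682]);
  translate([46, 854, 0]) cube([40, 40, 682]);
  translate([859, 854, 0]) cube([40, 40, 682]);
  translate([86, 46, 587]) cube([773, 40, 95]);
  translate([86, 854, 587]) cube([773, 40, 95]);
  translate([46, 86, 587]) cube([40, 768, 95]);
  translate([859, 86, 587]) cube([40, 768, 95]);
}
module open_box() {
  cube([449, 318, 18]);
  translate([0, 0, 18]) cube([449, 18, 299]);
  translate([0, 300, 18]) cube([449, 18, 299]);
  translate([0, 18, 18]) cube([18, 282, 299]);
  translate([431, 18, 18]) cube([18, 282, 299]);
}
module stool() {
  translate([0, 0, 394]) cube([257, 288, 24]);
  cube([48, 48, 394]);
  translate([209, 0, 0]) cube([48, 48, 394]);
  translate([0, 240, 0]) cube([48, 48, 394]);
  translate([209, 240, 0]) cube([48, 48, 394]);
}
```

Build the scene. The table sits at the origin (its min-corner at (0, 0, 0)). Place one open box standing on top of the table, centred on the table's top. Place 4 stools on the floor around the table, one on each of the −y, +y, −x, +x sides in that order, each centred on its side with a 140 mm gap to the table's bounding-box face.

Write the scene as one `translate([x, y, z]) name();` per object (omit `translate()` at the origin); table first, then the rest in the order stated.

table();
translate([248, 311, 711]) open_box();
translate([344, -428, 0]) stool();
translate([344, 1080, 0]) stool();
translate([-397, 326, 0]) stool();
translate([1085, 326, 0]) stool();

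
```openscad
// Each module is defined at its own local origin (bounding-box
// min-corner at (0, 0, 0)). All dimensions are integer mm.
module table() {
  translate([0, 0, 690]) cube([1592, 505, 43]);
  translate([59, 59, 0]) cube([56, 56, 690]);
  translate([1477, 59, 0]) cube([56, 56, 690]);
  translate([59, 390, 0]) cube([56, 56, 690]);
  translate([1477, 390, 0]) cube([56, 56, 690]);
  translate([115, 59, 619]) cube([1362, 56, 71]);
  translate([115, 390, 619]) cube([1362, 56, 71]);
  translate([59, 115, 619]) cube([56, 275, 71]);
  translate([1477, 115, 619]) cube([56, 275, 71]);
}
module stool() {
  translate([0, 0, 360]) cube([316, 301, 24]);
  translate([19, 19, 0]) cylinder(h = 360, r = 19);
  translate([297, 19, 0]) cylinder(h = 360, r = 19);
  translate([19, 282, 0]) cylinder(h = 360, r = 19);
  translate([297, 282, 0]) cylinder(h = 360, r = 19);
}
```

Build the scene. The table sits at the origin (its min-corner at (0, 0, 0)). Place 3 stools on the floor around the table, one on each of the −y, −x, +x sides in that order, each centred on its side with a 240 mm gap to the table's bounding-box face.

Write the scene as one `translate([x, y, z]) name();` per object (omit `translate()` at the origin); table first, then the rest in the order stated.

table();
translate([638, -541, 0]) stool();
translate([-556, 102, 0]) stool();
translate([1832, 102, 0]) stool();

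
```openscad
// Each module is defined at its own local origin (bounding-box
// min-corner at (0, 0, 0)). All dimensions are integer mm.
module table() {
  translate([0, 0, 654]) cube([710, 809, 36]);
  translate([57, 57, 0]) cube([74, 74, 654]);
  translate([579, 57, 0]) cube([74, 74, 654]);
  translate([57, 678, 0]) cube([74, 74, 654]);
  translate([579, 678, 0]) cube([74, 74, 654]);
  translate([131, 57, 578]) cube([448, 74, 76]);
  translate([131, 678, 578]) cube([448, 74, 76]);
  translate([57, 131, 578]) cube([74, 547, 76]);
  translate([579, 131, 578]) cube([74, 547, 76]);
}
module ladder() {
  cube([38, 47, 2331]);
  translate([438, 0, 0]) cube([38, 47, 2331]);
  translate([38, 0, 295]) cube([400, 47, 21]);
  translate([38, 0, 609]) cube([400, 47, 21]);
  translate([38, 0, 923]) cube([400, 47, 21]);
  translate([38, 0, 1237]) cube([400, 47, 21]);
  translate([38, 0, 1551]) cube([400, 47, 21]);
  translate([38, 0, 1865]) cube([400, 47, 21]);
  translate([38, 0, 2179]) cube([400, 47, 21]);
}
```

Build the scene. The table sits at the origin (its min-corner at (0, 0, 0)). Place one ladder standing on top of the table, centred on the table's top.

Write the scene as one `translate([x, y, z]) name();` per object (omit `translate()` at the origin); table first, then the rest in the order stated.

table();
translate([117, 381, 690]) ladder();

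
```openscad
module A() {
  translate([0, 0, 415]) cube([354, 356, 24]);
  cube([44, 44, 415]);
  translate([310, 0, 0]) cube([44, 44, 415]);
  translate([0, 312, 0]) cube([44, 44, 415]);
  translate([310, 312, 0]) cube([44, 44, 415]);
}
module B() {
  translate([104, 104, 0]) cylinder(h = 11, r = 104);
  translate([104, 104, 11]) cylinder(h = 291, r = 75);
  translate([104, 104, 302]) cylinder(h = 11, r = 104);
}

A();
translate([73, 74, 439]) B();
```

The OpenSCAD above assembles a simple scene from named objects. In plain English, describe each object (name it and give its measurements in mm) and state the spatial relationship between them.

A is a four-legged stool. The seat is 354×356 mm, 24 mm thick, top at z = 439 mm. It stands on four square legs, each 44×44 mm in cross-section, from z = 0 to the seat underside, each flush with a corner of the seat.

B is a spool: two coaxial disc flanges of radius 104 mm and thickness 11 mm, joined by a core cylinder of radius 75 mm and height 291 mm. The lower flange rests on z = 0 and the three cylinders share a vertical axis.

The spool is on top of the stool, centred.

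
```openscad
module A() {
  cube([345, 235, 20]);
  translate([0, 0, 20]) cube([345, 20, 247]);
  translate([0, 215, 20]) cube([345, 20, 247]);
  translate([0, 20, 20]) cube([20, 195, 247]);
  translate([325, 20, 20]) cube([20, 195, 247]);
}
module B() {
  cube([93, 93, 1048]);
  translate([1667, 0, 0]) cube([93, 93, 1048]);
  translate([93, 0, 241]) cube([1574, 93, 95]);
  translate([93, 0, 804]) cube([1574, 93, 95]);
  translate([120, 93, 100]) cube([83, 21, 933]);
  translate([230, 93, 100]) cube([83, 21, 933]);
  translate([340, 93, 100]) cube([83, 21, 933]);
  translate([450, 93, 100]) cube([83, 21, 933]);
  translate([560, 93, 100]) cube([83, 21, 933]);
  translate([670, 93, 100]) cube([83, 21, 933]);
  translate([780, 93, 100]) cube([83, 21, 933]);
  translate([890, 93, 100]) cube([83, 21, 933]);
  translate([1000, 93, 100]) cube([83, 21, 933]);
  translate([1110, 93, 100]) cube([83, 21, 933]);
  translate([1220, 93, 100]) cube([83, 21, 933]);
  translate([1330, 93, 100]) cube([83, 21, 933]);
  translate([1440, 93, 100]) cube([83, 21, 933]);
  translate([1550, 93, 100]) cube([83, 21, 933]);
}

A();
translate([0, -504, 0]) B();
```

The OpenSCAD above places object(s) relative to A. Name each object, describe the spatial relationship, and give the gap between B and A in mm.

The fence section's nearest face is 390 mm from the open box's −y face.

A is an open box. B is a fence section. The fence section is on the floor beside the open box on its −y side. The gap between the fence section and the open box is 390 mm.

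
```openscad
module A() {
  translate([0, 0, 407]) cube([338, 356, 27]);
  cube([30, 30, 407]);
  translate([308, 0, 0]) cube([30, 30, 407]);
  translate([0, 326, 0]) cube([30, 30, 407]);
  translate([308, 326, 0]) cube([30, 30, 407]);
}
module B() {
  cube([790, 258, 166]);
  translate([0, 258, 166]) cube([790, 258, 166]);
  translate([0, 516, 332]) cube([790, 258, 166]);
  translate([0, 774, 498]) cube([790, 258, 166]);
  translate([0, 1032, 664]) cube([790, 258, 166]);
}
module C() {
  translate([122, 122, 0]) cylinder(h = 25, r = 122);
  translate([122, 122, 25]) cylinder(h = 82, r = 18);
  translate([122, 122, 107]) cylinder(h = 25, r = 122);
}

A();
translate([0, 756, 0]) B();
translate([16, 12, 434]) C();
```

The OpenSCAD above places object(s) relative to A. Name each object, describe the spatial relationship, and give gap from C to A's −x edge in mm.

The spool's min-x is at 16; the stool's min-x is 0; gap = 16 mm.

A is a stool. B is a staircase. C is a spool. The staircase is on the floor beside the stool on its +y side. The spool is on top of the stool. The gap from the spool to the stool's −x edge is 16 mm.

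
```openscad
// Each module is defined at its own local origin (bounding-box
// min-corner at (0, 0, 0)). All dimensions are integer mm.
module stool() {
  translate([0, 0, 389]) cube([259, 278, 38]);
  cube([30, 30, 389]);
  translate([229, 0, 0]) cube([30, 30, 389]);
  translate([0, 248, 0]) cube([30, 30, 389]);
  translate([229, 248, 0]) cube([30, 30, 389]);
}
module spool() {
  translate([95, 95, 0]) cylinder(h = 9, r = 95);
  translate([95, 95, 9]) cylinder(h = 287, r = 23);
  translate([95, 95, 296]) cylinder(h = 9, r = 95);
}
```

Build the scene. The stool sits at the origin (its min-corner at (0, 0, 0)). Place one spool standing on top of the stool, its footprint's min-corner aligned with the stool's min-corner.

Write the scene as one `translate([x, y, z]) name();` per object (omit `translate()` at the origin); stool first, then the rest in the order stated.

stool();
translate([0, 0, 427]) spool();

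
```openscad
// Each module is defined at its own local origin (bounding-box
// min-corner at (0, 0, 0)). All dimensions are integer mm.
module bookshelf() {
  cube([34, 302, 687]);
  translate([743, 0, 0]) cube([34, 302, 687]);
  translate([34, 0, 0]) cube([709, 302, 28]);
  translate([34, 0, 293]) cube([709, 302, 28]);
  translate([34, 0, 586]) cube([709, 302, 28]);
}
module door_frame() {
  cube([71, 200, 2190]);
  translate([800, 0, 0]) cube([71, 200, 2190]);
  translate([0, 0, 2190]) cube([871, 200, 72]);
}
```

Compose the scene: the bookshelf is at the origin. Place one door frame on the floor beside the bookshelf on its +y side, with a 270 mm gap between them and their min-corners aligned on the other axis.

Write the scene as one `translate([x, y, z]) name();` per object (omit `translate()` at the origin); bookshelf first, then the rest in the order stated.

bookshelf();
translate([0, 572, 0]) door_frame();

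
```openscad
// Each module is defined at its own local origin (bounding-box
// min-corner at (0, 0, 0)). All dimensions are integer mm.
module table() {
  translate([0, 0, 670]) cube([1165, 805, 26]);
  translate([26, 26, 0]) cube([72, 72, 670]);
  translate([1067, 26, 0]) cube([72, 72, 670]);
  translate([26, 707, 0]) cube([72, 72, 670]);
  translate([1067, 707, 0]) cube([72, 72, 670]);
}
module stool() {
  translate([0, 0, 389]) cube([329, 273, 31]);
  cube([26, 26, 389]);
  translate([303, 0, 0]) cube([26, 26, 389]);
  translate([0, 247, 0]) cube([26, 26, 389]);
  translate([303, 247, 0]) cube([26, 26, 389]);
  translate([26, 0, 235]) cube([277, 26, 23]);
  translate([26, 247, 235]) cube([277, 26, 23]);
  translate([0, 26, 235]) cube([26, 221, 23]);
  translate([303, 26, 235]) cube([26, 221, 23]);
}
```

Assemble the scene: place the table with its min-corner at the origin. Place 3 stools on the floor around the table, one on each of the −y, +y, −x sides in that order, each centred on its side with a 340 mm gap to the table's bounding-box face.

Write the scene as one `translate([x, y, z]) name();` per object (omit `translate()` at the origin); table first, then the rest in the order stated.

table();
translate([418, -613, 0]) stool();
translate([418, 1145, 0]) stool();
translate([-669, 266, 0]) stool();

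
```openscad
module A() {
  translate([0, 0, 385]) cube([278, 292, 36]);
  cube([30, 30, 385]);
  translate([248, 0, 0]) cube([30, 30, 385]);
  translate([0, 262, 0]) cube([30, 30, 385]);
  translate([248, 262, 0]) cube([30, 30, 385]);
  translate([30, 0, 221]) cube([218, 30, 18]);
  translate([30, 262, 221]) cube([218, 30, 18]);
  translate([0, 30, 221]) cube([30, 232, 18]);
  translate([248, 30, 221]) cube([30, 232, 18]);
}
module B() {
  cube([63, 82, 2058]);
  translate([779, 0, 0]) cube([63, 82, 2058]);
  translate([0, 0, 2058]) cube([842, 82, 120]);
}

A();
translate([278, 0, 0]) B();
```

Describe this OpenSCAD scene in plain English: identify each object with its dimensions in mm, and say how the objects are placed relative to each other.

A is a four-legged stool. The seat is 278×292 mm, 36 mm thick, top at z = 421 mm. It stands on four square legs, each 30×30 mm in cross-section, from z = 0 to the seat underside, each flush with a corner of the seat. Four stretchers, 30 mm wide and 18 mm tall, connect adjacent legs with their undersides at z = 221 mm, each running between the inner faces of the legs it joins and aligned with the legs' outer faces on the other axis.

B is a rectangular door frame: two vertical jambs of 63×82 mm section, 2058 mm tall, with a clear opening 716 mm wide between their inner faces. A header 120 mm tall and 82 mm deep lies on top of the jambs and spans the full outside width.

The door frame is against the stool's +x side, with their −y faces flush.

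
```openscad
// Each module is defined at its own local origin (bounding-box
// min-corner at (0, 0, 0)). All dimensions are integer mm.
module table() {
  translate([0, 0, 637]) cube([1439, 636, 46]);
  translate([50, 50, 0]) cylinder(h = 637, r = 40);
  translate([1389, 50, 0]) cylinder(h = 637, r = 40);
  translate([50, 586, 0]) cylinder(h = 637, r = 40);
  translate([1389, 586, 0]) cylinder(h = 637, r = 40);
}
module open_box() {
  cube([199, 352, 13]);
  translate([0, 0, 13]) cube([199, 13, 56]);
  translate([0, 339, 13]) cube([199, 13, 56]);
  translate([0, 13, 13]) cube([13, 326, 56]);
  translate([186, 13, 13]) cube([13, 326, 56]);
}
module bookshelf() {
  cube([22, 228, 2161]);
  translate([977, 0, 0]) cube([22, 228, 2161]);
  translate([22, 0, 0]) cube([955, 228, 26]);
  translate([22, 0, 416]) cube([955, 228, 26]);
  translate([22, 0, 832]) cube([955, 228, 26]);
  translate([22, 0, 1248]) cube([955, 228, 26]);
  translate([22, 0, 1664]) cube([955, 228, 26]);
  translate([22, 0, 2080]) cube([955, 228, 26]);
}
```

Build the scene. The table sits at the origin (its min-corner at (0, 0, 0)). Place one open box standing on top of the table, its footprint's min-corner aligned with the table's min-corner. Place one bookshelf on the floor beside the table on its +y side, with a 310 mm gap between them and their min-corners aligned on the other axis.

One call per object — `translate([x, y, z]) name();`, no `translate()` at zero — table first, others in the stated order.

table();
translate([0, 0, 683]) open_box();
translate([0, 946, 0]) bookshelf();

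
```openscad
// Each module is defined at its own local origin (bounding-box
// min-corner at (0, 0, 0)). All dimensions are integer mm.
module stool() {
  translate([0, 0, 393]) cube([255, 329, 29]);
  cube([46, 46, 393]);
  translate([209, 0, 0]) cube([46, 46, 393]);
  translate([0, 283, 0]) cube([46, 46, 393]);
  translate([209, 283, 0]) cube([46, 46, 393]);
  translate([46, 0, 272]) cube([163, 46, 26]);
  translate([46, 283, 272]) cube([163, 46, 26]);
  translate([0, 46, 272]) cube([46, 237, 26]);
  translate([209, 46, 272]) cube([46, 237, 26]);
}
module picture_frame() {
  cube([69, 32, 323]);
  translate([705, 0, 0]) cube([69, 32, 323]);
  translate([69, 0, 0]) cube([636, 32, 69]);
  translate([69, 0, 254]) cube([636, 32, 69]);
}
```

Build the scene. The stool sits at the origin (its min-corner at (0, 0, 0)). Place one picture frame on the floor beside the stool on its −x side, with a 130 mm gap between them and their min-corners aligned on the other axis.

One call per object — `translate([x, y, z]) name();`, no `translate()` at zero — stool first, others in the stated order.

stool();
translate([-904, 0, 0]) picture_frame();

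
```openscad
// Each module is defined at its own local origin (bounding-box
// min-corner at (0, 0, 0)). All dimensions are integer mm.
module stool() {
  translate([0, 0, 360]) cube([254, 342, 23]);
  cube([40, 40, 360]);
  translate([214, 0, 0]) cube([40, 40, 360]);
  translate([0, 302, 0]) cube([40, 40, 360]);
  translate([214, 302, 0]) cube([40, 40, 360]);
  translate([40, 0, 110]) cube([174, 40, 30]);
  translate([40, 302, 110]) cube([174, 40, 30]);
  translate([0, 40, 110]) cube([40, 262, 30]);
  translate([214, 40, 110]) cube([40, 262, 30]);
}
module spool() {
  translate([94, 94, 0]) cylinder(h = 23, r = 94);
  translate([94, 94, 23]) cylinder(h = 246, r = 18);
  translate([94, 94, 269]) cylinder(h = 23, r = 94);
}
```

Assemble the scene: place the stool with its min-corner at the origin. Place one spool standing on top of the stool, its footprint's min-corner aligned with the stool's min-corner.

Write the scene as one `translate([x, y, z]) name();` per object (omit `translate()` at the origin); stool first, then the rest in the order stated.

stool();
translate([0, 0, 383]) spool();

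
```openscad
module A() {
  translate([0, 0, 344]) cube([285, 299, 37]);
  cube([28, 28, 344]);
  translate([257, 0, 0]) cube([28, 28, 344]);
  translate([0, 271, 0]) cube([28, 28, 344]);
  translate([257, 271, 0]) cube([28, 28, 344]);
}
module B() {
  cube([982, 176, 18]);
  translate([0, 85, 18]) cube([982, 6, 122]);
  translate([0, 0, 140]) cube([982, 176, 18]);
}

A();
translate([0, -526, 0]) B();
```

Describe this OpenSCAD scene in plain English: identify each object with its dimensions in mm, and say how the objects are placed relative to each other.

A is a simple wooden stool: a rectangular seat 285 mm (x) by 299 mm (y), 37 mm thick, top face at z = 381 mm, on four square legs, each 28×28 mm in cross-section. The legs rest on z = 0, each flush with a corner of the seat.

B is an I-beam lying along x, 982 mm long. Overall section height 158 mm. Two flanges 176 mm wide (y) and 18 mm thick, one on the floor and one at the top; a web 6 mm thick runs between them, centred on the flange width.

The I-beam is on the floor beside the stool on its −y side.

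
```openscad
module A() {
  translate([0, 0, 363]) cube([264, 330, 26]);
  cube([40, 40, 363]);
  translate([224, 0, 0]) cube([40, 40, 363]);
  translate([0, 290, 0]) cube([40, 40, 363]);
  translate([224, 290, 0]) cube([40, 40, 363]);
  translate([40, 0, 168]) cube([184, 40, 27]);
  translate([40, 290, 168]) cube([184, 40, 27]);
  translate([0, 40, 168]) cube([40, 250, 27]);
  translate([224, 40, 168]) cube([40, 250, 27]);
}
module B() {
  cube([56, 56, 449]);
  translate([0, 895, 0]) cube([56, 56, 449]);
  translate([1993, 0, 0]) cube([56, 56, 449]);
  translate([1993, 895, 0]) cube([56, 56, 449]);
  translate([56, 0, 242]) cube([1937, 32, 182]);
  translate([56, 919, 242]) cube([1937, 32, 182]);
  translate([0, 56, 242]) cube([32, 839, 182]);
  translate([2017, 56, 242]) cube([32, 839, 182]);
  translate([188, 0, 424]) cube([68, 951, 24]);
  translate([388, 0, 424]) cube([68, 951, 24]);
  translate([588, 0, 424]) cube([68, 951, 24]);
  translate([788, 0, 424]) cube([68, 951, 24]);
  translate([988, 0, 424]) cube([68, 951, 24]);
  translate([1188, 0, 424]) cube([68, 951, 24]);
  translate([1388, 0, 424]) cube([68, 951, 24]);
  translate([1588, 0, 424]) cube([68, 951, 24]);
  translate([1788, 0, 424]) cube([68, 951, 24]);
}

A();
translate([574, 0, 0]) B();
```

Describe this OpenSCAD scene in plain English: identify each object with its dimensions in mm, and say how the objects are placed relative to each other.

A is a simple wooden stool: a rectangular seat 264 mm (x) by 330 mm (y), 26 mm thick, top face at z = 389 mm, on four square legs, each 40×40 mm in cross-section. The legs rest on z = 0, each flush with a corner of the seat. Four stretchers, 40 mm wide and 27 mm tall, connect adjacent legs with their undersides at z = 168 mm, each running between the inner faces of the legs it joins and aligned with the legs' outer faces on the other axis.

B is a bed frame 2049 mm long (x) by 951 mm wide (y). Four 56×56 mm corner posts, 449 mm tall, at the corners of the footprint. Four rails of 32 mm thickness and 182 mm height run between adjacent posts with their undersides at z = 242 mm, their outer faces flush with the outside of the frame (the two x-running rails run between the posts' inner faces; the two y-running rails run between the posts' inner faces). 9 slats, each 68 mm wide (x) and 24 mm thick, lie across the top of the two x-running rails, running the full 951 mm width of the frame in y; the slats are evenly spaced along x between the inner faces of the end posts with equal gaps (rounded down to the nearest mm) at the −x end and between each pair — any rounding remainder accumulates at the +x end.

The bed frame is on the floor beside the stool on its +x side.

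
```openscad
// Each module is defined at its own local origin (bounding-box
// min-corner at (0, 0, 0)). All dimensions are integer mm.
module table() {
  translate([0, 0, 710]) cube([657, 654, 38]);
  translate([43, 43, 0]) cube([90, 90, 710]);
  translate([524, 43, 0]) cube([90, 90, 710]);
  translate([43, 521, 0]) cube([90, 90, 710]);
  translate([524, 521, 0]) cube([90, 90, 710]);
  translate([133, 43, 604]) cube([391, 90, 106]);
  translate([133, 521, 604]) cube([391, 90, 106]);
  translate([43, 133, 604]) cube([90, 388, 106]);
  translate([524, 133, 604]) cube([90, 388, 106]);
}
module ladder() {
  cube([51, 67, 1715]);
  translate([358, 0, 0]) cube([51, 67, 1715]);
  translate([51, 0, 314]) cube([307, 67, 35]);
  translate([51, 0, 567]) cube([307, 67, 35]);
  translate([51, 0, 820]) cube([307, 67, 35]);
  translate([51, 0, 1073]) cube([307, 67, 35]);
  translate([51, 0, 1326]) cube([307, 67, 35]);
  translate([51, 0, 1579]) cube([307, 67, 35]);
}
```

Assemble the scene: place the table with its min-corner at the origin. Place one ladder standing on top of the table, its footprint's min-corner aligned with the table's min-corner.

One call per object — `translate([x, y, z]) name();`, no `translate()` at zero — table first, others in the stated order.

table();
translate([0, 0, 748]) ladder();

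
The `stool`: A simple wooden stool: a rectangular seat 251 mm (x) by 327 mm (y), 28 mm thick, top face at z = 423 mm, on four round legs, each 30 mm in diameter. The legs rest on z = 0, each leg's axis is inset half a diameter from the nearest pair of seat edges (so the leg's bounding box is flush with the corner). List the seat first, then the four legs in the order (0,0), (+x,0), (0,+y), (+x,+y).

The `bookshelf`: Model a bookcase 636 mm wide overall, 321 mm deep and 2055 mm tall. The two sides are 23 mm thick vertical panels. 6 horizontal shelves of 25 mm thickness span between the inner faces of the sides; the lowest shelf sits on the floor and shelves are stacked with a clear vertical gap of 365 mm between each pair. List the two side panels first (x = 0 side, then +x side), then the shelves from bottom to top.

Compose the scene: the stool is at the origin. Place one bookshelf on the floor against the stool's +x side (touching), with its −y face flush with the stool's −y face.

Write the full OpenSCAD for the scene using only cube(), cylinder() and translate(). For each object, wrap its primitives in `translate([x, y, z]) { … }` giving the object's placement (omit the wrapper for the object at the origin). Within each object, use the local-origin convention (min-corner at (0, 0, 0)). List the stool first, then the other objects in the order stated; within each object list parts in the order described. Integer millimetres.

translate([0, 0, 395]) cube([251, 327, 28]);
translate([15, 15, 0]) cylinder(h = 395, r = 15);
translate([236, 15, 0]) cylinder(h = 395, r = 15);
translate([15, 312, 0]) cylinder(h = 395, r = 15);
translate([236, 312, 0]) cylinder(h = 395, r = 15);
translate([251, 0, 0]) {
  cube([23, 321, 2055]);
  translate([613, 0, 0]) cube([23, 321, 2055]);
  translate([23, 0, 0]) cube([590, 321, 25]);
  translate([23, 0, 390]) cube([590, 321, 25]);
  translate([23, 0, 780]) cube([590, 321, 25]);
  translate([23, 0, 1170]) cube([590, 321, 25]);
  translate([23, 0, 1560]) cube([590, 321, 25]);
  translate([23, 0, 1950]) cube([590, 321, 25]);
}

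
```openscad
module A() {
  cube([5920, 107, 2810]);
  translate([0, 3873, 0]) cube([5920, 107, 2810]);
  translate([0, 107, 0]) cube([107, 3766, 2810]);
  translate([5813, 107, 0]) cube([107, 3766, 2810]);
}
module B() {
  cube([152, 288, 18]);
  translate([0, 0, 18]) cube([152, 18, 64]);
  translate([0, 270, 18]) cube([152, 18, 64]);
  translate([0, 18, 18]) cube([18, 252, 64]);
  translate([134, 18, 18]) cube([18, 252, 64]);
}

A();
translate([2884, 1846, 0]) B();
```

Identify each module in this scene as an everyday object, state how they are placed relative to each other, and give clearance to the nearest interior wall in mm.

Clearances: x = 2777, y = 1739; minimum 1739 mm.

A is a house frame. B is an open box. The open box sits inside the house frame, centred. The clearance to the nearest interior wall is 1739 mm.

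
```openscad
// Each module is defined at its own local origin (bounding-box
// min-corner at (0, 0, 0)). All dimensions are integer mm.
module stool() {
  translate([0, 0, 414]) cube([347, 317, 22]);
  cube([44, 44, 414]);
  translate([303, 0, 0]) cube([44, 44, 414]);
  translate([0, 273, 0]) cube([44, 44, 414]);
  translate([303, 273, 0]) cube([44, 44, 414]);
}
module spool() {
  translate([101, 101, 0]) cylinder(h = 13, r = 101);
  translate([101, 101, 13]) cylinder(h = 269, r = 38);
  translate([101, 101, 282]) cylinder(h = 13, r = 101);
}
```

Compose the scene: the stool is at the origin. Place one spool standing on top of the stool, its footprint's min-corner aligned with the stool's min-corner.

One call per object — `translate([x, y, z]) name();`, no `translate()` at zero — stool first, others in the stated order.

stool();
translate([0, 0, 436]) spool();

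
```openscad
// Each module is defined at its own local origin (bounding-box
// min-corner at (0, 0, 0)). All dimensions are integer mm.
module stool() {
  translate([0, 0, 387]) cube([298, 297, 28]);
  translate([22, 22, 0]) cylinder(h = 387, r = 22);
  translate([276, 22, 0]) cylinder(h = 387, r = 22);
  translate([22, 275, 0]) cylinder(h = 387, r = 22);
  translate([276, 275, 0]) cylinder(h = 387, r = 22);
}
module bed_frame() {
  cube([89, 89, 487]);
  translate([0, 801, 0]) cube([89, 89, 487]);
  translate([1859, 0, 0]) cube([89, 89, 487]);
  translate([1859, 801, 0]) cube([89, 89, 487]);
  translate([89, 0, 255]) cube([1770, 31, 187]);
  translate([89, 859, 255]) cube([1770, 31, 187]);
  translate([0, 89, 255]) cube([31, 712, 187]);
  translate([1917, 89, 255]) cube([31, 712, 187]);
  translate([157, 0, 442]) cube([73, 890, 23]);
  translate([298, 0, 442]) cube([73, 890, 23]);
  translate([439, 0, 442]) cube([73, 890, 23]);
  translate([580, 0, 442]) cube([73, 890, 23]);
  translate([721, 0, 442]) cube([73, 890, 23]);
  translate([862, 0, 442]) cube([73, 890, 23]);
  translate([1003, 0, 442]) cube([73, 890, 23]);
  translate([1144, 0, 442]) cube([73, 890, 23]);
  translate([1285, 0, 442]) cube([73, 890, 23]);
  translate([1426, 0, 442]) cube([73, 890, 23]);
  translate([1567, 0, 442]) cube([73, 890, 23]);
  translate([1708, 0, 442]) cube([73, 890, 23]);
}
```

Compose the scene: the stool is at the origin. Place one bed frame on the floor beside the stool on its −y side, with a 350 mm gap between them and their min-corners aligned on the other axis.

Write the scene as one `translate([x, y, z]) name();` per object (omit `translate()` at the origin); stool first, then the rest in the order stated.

stool();
translate([0, -1240, 0]) bed_frame();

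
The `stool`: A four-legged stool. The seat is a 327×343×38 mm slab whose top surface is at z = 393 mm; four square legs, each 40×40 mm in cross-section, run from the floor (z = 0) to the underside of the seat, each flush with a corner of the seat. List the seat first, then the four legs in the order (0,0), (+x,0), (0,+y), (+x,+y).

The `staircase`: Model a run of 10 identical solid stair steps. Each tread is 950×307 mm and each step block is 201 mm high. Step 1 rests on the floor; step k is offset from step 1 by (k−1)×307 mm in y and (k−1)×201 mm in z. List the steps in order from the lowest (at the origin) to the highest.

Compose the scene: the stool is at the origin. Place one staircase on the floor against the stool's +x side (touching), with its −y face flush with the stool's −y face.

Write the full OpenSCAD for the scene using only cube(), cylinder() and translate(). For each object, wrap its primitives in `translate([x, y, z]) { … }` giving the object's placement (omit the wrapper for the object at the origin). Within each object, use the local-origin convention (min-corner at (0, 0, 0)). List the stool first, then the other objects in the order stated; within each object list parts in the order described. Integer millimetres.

translate([0, 0, 355]) cube([327, 343, 38]);
cube([40, 40, 355]);
translate([287, 0, 0]) cube([40, 40, 355]);
translate([0, 303, 0]) cube([40, 40, 355]);
translate([287, 303, 0]) cube([40, 40, 355]);
translate([327, 0, 0]) {
  cube([950, 307, 201]);
  translate([0, 307, 201]) cube([950, 307, 201]);
  translate([0, 614, 402]) cube([950, 307, 201]);
  translate([0, 921, 603]) cube([950, 307, 201]);
  translate([0, 1228, 804]) cube([950, 307, 201]);
  translate([0, 1535, 1005]) cube([950, 307, 201]);
  translate([0, 1842, 1206]) cube([950, 307, 201]);
  translate([0, 2149, 1407]) cube([950, 307, 201]);
  translate([0, 2456, 1608]) cube([950, 307, 201]);
  translate([0, 2763, 1809]) cube([950, 307, 201]);
}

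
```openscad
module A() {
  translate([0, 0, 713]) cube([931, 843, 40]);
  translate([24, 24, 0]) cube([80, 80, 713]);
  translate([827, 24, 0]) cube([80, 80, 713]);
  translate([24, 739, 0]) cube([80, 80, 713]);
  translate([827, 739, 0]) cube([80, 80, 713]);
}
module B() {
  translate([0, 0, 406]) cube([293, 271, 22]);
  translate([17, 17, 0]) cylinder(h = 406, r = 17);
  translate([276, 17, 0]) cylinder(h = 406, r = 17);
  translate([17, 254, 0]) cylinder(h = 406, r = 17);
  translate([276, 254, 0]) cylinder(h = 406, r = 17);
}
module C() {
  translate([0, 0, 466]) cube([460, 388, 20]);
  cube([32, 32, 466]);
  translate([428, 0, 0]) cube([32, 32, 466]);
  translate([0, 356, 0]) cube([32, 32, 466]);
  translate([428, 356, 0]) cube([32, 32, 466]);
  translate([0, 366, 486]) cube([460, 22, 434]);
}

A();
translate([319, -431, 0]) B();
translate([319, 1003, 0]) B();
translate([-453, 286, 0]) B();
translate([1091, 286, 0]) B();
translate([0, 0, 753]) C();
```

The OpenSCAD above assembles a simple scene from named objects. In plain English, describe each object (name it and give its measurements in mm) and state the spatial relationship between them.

A is a rectangular dining table. The top is 931×843×40 mm with its upper surface at z = 753 mm. It stands on four 80×80 mm square legs, each inset 24 mm from the nearest pair of top edges, running from the floor to the underside of the top.

B is a four-legged stool. The seat is a 293×271×22 mm slab whose top surface is at z = 428 mm; four round legs, each 34 mm in diameter, run from the floor (z = 0) to the underside of the seat, each leg's axis is inset half a diameter from the nearest pair of seat edges (so the leg's bounding box is flush with the corner).

C is a chair. The seat is a 460×388×20 mm slab with its top at z = 486 mm, on four 32×32 mm corner legs (flush with the seat edges, standing on z = 0). A flat backrest 22 mm thick, 434 mm tall, spans the full seat width and rises from the seat top along its +y edge, rear face flush with the rear of the seat.

Four stools sit around the table at the −y, +y, −x, +x sides. The chair is on top of the table.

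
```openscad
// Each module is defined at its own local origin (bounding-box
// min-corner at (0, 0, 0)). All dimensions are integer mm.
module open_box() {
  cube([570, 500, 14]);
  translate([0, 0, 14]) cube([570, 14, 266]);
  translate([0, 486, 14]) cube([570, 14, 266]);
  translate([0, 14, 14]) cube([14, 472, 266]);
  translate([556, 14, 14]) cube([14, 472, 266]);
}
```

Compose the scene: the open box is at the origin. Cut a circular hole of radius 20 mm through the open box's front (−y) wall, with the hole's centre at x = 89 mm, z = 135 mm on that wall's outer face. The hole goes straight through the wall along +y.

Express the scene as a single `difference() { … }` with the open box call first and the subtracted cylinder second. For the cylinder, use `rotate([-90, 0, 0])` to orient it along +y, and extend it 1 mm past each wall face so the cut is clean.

difference() {
  open_box();
  translate([89, -1, 135]) rotate([-90, 0, 0]) cylinder(h = 16, r = 20);
}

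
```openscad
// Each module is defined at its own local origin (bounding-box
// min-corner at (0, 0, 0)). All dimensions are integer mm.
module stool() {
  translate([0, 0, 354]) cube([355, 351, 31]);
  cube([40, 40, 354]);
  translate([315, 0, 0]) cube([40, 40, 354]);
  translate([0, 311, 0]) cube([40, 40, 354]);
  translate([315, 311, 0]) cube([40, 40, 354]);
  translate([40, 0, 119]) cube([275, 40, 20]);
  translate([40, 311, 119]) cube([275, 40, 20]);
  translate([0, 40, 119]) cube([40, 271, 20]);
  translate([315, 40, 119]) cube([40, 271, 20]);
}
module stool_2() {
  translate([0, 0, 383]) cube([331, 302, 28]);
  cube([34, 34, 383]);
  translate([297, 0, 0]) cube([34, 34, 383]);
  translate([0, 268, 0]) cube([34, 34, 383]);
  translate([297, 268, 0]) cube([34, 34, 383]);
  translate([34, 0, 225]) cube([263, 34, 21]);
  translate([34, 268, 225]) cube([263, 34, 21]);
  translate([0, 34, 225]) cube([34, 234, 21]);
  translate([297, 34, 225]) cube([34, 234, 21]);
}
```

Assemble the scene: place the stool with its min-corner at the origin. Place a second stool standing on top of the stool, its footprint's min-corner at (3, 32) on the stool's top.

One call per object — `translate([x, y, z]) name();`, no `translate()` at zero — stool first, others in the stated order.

stool();
translate([3, 32, 385]) stool_2();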